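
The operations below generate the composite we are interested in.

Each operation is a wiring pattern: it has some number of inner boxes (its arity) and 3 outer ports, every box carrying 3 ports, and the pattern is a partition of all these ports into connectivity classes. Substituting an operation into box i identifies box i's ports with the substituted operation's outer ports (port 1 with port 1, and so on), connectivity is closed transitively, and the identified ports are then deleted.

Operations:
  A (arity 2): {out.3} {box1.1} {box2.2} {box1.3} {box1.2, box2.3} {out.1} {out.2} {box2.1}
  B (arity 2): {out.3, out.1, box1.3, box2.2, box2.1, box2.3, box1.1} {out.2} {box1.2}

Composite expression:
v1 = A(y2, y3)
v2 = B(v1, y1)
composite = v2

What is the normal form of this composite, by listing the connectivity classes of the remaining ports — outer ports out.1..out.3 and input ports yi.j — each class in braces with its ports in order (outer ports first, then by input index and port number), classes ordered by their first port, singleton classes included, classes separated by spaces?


Substituting into B glues patterns; closure does the rest.
the subtree at A composes to {out.1} {out.2} {out.3} {y2.1} {y2.2, y3.3} {y2.3} {y3.1} {y3.2} on (y2, y3); out.j = own outer ports
the subtree at B composes to {out.1, out.3, y1.1, y1.2, y1.3} {out.2} {y2.1} {y2.2, y3.3} {y2.3} {y3.1} {y3.2} on (y2, y3, y1); out.j = own outer ports

{out.1, out.3, y1.1, y1.2, y1.3} {out.2} {y2.1} {y2.2, y3.3} {y2.3} {y3.1} {y3.2}


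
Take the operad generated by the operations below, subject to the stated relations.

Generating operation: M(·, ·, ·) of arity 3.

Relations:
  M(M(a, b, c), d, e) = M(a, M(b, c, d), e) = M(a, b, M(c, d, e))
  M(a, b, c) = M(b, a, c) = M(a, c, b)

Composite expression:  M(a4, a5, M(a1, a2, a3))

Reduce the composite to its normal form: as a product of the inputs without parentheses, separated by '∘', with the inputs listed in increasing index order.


a1 ∘ a2 ∘ a3 ∘ a4 ∘ a5

Both nesting and order wash out for M; what remains is which a's occur.
M(a1, a2, a3) unparenthesizes to a1 ∘ a2 ∘ a3
M(a4, a5, M(a1, a2, a3)) unparenthesizes to a4 ∘ a5 ∘ a1 ∘ a2 ∘ a3
sorting the factors by input index: a1 ∘ a2 ∘ a3 ∘ a4 ∘ a5


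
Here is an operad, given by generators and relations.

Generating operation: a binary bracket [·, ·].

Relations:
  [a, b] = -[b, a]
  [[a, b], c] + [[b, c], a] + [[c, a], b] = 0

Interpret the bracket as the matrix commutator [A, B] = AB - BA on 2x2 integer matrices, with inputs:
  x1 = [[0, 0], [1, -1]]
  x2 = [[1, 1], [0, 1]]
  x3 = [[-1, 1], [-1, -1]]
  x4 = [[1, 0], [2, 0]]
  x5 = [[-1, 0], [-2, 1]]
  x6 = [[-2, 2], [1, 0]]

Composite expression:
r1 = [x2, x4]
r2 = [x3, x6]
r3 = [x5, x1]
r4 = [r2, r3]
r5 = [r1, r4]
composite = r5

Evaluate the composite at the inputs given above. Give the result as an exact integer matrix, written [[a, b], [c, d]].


[x2, x4] = [[2, -1], [0, -2]]
[x3, x6] = [[3, 2], [2, -3]]
[x5, x1] = [[0, 0], [0, 0]]
[[x3, x6], [x5, x1]] = [[0, 0], [0, 0]]
[[x2, x4], [[x3, x6], [x5, x1]]] = [[0, 0], [0, 0]]

[[0, 0], [0, 0]]


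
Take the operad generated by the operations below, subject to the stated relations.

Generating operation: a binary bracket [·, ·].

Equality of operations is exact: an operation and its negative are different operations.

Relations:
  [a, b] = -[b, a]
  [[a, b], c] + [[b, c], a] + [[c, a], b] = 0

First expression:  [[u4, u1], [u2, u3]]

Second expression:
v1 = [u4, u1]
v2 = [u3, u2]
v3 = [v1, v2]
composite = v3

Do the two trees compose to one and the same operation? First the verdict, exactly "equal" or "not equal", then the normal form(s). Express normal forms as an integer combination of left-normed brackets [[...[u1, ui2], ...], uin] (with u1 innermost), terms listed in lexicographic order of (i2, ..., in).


not equal; first: -[[[u1, u4], u2], u3] + [[[u1, u4], u3], u2]; second: [[[u1, u4], u2], u3] - [[[u1, u4], u3], u2]


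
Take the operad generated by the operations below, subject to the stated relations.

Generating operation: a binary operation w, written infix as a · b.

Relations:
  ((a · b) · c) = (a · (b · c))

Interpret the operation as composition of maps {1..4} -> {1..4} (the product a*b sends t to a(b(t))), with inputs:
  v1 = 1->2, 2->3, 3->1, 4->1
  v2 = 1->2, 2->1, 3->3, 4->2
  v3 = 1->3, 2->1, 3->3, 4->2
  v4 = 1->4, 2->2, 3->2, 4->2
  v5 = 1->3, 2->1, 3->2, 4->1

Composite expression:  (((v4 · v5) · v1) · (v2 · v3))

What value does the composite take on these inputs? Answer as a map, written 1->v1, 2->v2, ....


1->2, 2->2, 3->2, 4->4

(v4 · v5) = 1->2, 2->4, 3->2, 4->4
((v4 · v5) · v1) = 1->4, 2->2, 3->2, 4->2
(v2 · v3) = 1->3, 2->2, 3->3, 4->1
(((v4 · v5) · v1) · (v2 · v3)) = 1->2, 2->2, 3->2, 4->4


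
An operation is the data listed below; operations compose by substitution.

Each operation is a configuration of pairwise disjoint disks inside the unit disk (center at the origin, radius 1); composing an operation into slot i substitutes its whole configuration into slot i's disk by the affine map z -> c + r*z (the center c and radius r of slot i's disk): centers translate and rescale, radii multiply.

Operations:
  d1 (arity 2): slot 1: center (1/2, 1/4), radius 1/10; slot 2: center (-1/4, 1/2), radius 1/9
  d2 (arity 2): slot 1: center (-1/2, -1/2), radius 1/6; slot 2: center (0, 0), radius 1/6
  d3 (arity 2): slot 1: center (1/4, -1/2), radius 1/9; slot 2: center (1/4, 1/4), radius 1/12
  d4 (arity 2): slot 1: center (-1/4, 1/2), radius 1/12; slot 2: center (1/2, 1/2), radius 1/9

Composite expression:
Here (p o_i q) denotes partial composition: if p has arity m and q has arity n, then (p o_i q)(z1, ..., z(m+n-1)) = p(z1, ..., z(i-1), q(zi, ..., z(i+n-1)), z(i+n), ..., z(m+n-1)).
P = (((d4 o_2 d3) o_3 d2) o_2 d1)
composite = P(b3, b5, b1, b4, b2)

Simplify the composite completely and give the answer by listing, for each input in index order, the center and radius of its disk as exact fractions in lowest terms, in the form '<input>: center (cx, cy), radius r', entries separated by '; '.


Each b-disk chains the slot maps above it in d4; radii multiply.
tracing b3 down its 1-map path: center (-1/4, 1/2), radius 1/12
tracing b5 down its 3-map path: center (173/324, 145/324), radius 1/810
tracing b1 down its 3-map path: center (85/162, 73/162), radius 1/729
tracing b4 down its 3-map path: center (113/216, 113/216), radius 1/648
tracing b2 down its 3-map path: center (19/36, 19/36), radius 1/648

b1: center (85/162, 73/162), radius 1/729; b2: center (19/36, 19/36), radius 1/648; b3: center (-1/4, 1/2), radius 1/12; b4: center (113/216, 113/216), radius 1/648; b5: center (173/324, 145/324), radius 1/810


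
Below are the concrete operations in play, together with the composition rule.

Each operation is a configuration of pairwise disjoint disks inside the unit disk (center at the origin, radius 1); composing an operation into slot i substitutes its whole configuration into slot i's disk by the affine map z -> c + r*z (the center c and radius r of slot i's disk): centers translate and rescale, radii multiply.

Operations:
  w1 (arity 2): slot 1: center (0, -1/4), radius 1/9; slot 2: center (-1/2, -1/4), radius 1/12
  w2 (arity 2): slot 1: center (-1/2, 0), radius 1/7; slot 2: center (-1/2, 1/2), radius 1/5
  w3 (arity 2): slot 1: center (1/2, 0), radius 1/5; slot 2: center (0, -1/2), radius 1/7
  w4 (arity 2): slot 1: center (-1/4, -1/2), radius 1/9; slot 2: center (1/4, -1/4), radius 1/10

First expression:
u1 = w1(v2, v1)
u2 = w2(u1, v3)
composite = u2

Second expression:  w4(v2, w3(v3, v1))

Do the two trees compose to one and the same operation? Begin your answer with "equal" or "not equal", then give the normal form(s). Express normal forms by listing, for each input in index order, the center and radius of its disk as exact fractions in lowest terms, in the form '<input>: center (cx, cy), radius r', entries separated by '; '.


not equal — first v1: center (-4/7, -1/28), radius 1/84; v2: center (-1/2, -1/28), radius 1/63; v3: center (-1/2, 1/2), radius 1/5, second v1: center (1/4, -3/10), radius 1/70; v2: center (-1/4, -1/2), radius 1/9; v3: center (3/10, -1/4), radius 1/50

In normal form, the first expression is v1: center (-4/7, -1/28), radius 1/84; v2: center (-1/2, -1/28), radius 1/63; v3: center (-1/2, 1/2), radius 1/5
In normal form, the second expression is v1: center (1/4, -3/10), radius 1/70; v2: center (-1/4, -1/2), radius 1/9; v3: center (3/10, -1/4), radius 1/50
Different reductions; not equal.


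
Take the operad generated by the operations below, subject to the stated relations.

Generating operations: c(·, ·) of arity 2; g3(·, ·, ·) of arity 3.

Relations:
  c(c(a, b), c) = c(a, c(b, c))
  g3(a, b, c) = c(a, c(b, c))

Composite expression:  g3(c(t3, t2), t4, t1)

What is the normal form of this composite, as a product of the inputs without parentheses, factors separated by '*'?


t3 * t2 * t4 * t1


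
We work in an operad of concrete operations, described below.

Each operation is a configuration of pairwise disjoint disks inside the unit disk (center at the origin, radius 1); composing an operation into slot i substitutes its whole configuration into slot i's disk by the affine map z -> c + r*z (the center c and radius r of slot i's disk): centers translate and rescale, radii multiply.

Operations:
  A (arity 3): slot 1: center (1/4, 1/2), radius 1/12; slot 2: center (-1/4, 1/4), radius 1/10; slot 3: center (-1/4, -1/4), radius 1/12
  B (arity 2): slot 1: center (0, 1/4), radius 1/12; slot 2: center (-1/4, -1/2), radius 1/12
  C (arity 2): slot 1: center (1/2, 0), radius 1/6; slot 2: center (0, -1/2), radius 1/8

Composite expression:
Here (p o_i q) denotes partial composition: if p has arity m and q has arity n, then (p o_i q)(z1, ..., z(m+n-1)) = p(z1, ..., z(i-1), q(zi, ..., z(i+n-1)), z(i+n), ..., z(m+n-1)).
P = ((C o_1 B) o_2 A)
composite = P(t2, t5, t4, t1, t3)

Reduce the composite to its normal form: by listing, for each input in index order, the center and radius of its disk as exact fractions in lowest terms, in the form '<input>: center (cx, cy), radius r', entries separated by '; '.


t1: center (131/288, -25/288), radius 1/864; t2: center (1/2, 1/24), radius 1/72; t3: center (0, -1/2), radius 1/8; t4: center (131/288, -23/288), radius 1/720; t5: center (133/288, -11/144), radius 1/864

Below C, radii multiply path by path; the t-disk centers shift.
t2 passes through 2 substitutions, ending at center (1/2, 1/24), radius 1/72
t5 passes through 3 substitutions, ending at center (133/288, -11/144), radius 1/864
t4 passes through 3 substitutions, ending at center (131/288, -23/288), radius 1/720
t1 passes through 3 substitutions, ending at center (131/288, -25/288), radius 1/864
t3 passes through 1 substitution, ending at center (0, -1/2), radius 1/8


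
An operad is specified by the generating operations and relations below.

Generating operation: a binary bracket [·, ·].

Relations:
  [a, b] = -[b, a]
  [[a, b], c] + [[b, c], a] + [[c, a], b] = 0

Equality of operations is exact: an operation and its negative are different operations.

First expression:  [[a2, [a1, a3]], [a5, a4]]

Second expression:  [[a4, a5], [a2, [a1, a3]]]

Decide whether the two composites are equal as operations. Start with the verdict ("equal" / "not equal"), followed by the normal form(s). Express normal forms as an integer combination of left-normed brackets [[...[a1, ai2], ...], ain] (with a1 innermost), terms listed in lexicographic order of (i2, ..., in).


equal — both sides give [[[[a1, a3], a2], a4], a5] - [[[[a1, a3], a2], a5], a4]


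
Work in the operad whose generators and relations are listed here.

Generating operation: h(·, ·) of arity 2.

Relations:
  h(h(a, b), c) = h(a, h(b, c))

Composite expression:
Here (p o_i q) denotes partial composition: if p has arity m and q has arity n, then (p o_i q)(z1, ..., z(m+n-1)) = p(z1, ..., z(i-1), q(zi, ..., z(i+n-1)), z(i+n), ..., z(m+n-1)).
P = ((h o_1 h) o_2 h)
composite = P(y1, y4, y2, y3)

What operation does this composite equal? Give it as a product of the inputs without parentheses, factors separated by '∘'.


y1 ∘ y4 ∘ y2 ∘ y3


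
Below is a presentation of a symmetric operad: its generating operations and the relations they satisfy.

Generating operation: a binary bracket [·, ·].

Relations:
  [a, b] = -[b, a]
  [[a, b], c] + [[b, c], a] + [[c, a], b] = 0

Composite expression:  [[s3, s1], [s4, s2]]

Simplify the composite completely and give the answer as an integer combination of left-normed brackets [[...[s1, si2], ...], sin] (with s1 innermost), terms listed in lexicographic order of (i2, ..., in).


[[[s1, s3], s2], s4] - [[[s1, s3], s4], s2]

Expand each bracket as ab - ba; the s1-initial words give the coefficients.
Composite bracket: [[s3, s1], [s4, s2]]
Under [a, b] = ab - ba we get 8 signed associative words (2^3 = 8).
Coefficients come from the s1-initial words:
  sign of s1s3s2s4 is +1, so it contributes +[[[s1, s3], s2], s4]
  sign of s1s3s4s2 is -1, so it contributes -[[[s1, s3], s4], s2]


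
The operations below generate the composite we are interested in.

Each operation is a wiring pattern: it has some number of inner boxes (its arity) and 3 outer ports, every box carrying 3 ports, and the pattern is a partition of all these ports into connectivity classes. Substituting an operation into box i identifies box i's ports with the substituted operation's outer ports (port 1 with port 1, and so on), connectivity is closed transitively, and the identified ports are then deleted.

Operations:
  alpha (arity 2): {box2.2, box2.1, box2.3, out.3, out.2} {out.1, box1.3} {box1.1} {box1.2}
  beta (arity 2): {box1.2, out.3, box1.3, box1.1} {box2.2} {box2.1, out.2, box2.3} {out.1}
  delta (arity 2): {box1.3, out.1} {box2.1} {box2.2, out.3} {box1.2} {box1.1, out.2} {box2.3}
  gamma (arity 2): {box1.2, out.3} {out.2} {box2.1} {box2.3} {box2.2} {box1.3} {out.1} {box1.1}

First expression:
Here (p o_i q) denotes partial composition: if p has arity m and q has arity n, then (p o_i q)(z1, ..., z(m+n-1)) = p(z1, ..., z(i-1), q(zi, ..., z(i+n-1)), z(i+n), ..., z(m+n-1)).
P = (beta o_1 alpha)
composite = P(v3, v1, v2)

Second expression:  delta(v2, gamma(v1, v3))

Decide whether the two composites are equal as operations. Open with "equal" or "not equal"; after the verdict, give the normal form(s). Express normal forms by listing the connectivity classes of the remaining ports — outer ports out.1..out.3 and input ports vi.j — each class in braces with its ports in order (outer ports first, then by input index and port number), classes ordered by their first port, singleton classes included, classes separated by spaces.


The first expression, normalized: {out.1} {out.2, v2.1, v2.3} {out.3, v1.1, v1.2, v1.3, v3.3} {v2.2} {v3.1} {v3.2}
The second expression, normalized: {out.1, v2.3} {out.2, v2.1} {out.3} {v1.1} {v1.2} {v1.3} {v2.2} {v3.1} {v3.2} {v3.3}
Different reductions; not equal.

not equal: they reduce to {out.1} {out.2, v2.1, v2.3} {out.3, v1.1, v1.2, v1.3, v3.3} {v2.2} {v3.1} {v3.2} and {out.1, v2.3} {out.2, v2.1} {out.3} {v1.1} {v1.2} {v1.3} {v2.2} {v3.1} {v3.2} {v3.3}


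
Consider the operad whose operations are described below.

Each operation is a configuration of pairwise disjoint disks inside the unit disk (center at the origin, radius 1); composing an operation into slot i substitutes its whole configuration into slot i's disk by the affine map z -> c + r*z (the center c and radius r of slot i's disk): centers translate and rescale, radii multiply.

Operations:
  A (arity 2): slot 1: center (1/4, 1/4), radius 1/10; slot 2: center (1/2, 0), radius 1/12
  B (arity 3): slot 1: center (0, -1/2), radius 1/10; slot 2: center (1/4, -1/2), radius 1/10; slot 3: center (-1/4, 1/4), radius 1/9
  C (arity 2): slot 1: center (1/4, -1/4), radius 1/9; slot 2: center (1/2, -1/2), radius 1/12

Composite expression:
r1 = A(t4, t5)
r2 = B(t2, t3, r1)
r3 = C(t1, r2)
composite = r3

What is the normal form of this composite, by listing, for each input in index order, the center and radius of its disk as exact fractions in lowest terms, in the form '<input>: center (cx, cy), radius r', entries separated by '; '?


Affine substitution under C: radii multiply and t-centers shift.
t1: after 1 affine step, its disk has center (1/4, -1/4), radius 1/9
t2: after 2 affine steps, its disk has center (1/2, -13/24), radius 1/120
t3: after 2 affine steps, its disk has center (25/48, -13/24), radius 1/120
t4: after 3 affine steps, its disk has center (13/27, -103/216), radius 1/1080
t5: after 3 affine steps, its disk has center (209/432, -23/48), radius 1/1296

t1: center (1/4, -1/4), radius 1/9; t2: center (1/2, -13/24), radius 1/120; t3: center (25/48, -13/24), radius 1/120; t4: center (13/27, -103/216), radius 1/1080; t5: center (209/432, -23/48), radius 1/1296


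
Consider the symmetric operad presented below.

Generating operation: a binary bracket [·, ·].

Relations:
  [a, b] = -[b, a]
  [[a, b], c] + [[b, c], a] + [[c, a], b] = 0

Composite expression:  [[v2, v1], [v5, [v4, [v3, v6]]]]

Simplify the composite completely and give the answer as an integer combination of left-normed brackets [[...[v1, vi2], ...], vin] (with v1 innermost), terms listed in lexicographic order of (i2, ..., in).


-[[[[[v1, v2], v3], v6], v4], v5] + [[[[[v1, v2], v4], v3], v6], v5] - [[[[[v1, v2], v4], v6], v3], v5] + [[[[[v1, v2], v5], v3], v6], v4] - [[[[[v1, v2], v5], v4], v3], v6] + [[[[[v1, v2], v5], v4], v6], v3] - [[[[[v1, v2], v5], v6], v3], v4] + [[[[[v1, v2], v6], v3], v4], v5]


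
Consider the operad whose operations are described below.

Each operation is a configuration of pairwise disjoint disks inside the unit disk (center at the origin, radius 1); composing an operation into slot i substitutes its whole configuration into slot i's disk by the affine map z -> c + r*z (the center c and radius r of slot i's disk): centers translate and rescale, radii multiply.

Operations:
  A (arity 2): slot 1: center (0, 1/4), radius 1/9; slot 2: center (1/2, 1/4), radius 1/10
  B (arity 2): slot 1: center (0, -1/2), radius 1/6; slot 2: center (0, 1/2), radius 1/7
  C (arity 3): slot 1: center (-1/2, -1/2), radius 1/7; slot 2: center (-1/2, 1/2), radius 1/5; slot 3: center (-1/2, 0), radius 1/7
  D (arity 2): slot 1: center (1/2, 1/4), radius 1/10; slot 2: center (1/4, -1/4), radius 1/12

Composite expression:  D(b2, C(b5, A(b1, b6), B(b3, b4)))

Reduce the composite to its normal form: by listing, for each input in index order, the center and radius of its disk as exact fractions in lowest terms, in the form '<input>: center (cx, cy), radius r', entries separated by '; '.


Only the slot chain above each b matters under D; compose those maps.
tracing b2 down its 1-map path: center (1/2, 1/4), radius 1/10
tracing b5 down its 2-map path: center (5/24, -7/24), radius 1/84
tracing b1 down its 3-map path: center (5/24, -49/240), radius 1/540
tracing b6 down its 3-map path: center (13/60, -49/240), radius 1/600
tracing b3 down its 3-map path: center (5/24, -43/168), radius 1/504
tracing b4 down its 3-map path: center (5/24, -41/168), radius 1/588

b1: center (5/24, -49/240), radius 1/540; b2: center (1/2, 1/4), radius 1/10; b3: center (5/24, -43/168), radius 1/504; b4: center (5/24, -41/168), radius 1/588; b5: center (5/24, -7/24), radius 1/84; b6: center (13/60, -49/240), radius 1/600


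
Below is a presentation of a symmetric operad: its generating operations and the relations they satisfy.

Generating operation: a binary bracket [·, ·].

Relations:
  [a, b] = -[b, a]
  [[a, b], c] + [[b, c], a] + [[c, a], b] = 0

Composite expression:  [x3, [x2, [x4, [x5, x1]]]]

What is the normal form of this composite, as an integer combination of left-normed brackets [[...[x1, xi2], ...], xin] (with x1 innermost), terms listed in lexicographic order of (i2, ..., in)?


[[[[x1, x5], x4], x2], x3]

In the tensor algebra, words opening x1 carry the x1-anchored form.
Composite bracket: [x3, [x2, [x4, [x5, x1]]]]
Applying ab - ba throughout gives 16 signed words (2^4 = 16).
Collect the words opening with x1:
  the word x1x5x4x2x3 carries sign +1 and contributes +[[[[x1, x5], x4], x2], x3]


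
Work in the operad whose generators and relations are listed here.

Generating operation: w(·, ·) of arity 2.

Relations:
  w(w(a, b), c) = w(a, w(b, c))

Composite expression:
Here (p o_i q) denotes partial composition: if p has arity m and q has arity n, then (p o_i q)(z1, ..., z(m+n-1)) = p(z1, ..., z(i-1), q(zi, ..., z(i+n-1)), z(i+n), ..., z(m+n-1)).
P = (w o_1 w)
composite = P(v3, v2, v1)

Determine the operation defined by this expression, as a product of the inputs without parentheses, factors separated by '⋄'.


v3 ⋄ v2 ⋄ v1

The w-tree's shape is irrelevant; the v-reading-order decides.
w(v3, v2) flattens to v3 ⋄ v2
w(w(v3, v2), v1) flattens to v3 ⋄ v2 ⋄ v1


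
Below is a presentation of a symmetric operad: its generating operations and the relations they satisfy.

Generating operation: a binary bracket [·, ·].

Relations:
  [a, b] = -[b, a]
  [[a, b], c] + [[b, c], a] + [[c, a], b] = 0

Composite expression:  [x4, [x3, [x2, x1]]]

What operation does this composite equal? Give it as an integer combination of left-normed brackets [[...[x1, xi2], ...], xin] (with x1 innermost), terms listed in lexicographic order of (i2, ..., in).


Skip Jacobi rewriting: expand, keep x1-initial words, read off terms.
Composite bracket: [x4, [x3, [x2, x1]]]
Each bracket splits as ab - ba, giving 8 signed words (2^3 = 8).
Words beginning with x1 determine it all:
  x1x2x3x4 appears with sign -1, giving the term -[[[x1, x2], x3], x4]

-[[[x1, x2], x3], x4]


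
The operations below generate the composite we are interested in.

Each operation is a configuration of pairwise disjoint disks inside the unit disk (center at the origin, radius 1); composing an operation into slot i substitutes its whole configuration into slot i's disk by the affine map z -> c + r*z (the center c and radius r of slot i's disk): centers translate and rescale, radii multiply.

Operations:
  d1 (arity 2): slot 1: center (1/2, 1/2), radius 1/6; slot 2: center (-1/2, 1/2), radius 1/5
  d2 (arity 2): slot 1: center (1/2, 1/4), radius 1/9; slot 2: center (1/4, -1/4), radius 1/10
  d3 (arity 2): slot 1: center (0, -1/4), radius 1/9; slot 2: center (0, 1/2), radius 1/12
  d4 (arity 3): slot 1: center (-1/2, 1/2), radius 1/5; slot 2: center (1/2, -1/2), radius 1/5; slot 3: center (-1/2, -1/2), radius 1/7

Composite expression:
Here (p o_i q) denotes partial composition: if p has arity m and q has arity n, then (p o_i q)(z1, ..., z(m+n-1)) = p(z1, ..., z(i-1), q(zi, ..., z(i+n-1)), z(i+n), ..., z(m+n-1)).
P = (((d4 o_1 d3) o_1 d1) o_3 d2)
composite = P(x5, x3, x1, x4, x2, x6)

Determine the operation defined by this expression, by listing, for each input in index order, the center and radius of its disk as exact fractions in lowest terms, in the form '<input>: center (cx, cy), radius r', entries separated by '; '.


Follow each x-input down from d4: c' goes to c + r*c', radius to r*r'.
input x5: applying the 3 nested substitutions gives center (-22/45, 83/180), radius 1/270
input x3: applying the 3 nested substitutions gives center (-23/45, 83/180), radius 1/225
input x1: applying the 3 nested substitutions gives center (-59/120, 29/48), radius 1/540
input x4: applying the 3 nested substitutions gives center (-119/240, 143/240), radius 1/600
input x2: applying the 1 nested substitution gives center (1/2, -1/2), radius 1/5
input x6: applying the 1 nested substitution gives center (-1/2, -1/2), radius 1/7

x1: center (-59/120, 29/48), radius 1/540; x2: center (1/2, -1/2), radius 1/5; x3: center (-23/45, 83/180), radius 1/225; x4: center (-119/240, 143/240), radius 1/600; x5: center (-22/45, 83/180), radius 1/270; x6: center (-1/2, -1/2), radius 1/7


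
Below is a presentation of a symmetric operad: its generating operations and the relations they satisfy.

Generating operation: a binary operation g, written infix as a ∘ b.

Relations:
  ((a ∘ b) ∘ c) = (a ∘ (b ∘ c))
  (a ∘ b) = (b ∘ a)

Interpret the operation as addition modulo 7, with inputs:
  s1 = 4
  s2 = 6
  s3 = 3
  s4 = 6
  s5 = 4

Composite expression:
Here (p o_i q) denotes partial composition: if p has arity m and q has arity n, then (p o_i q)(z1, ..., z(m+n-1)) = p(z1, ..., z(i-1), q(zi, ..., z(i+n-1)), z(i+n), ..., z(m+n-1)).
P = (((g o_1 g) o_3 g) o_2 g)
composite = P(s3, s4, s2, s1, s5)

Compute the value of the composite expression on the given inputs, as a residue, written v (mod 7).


2 (mod 7)


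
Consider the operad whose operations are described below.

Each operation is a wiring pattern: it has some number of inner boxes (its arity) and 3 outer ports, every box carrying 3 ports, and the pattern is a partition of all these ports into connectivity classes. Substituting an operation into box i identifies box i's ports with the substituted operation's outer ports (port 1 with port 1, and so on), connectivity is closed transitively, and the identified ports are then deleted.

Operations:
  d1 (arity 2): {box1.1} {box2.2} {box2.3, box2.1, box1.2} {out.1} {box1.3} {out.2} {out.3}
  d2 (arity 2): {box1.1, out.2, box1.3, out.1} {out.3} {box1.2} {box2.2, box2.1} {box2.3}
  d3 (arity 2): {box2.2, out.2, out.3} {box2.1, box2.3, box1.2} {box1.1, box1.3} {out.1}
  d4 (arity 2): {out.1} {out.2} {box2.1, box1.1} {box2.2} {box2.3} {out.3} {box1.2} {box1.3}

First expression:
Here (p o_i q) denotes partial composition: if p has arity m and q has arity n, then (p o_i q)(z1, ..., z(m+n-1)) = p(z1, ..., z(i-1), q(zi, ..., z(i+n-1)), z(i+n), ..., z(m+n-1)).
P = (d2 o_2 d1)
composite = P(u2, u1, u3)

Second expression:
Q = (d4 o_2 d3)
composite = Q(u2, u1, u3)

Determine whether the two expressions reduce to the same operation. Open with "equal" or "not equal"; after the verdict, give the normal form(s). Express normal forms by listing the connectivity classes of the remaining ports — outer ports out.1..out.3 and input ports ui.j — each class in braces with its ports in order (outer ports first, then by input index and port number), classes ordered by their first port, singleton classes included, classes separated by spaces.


not equal — first {out.1, out.2, u2.1, u2.3} {out.3} {u1.1} {u1.2, u3.1, u3.3} {u1.3} {u2.2} {u3.2}, second {out.1} {out.2} {out.3} {u1.1, u1.3} {u1.2, u3.1, u3.3} {u2.1} {u2.2} {u2.3} {u3.2}


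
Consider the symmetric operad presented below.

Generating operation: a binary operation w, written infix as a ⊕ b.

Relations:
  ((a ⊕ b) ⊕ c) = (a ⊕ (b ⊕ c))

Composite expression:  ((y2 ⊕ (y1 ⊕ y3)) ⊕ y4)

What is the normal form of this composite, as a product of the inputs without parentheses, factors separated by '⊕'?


y2 ⊕ y1 ⊕ y3 ⊕ y4


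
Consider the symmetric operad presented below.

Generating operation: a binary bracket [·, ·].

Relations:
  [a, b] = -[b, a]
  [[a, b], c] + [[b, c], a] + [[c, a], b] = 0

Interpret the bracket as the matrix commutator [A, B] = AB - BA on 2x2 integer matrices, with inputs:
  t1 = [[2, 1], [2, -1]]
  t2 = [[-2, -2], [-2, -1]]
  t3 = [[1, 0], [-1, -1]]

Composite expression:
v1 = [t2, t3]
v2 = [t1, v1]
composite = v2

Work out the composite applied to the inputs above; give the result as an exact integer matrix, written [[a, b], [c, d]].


[[-13, 8], [23, 13]]


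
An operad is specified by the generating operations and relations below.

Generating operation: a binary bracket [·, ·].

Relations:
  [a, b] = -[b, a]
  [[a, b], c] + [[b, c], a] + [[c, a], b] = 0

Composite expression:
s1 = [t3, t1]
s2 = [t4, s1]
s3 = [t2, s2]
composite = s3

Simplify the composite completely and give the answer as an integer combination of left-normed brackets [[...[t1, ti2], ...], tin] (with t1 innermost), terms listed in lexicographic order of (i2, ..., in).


In the tensor algebra, words opening t1 carry the t1-anchored form.
Composite bracket: [t2, [t4, [t3, t1]]]
Under [a, b] = ab - ba we get 8 signed associative words (2^3 = 8).
Collect the words opening with t1:
  word t1t3t4t2 has sign -1, contributing -[[[t1, t3], t4], t2]

-[[[t1, t3], t4], t2]


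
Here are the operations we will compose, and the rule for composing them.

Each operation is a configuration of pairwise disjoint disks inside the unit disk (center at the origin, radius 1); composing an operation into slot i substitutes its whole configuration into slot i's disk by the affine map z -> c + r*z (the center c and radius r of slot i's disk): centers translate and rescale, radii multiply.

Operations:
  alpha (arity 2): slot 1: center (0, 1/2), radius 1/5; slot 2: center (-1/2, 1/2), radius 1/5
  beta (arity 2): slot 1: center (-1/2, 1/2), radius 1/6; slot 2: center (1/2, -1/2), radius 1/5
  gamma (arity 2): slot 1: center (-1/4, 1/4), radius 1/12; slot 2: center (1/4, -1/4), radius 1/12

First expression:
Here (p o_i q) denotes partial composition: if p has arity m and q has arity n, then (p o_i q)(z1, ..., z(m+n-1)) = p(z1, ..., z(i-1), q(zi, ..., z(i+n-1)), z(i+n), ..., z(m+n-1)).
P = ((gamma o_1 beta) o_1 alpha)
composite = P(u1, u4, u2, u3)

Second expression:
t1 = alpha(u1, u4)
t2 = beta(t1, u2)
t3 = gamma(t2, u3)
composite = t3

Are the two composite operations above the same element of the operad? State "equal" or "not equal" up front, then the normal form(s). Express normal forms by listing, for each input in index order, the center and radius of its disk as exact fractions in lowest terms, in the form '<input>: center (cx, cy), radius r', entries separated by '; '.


The first composite normalizes to u1: center (-7/24, 43/144), radius 1/360; u2: center (-5/24, 5/24), radius 1/60; u3: center (1/4, -1/4), radius 1/12; u4: center (-43/144, 43/144), radius 1/360
The second composite normalizes to u1: center (-7/24, 43/144), radius 1/360; u2: center (-5/24, 5/24), radius 1/60; u3: center (1/4, -1/4), radius 1/12; u4: center (-43/144, 43/144), radius 1/360
The normal forms match — equal.

equal; the common form is u1: center (-7/24, 43/144), radius 1/360; u2: center (-5/24, 5/24), radius 1/60; u3: center (1/4, -1/4), radius 1/12; u4: center (-43/144, 43/144), radius 1/360


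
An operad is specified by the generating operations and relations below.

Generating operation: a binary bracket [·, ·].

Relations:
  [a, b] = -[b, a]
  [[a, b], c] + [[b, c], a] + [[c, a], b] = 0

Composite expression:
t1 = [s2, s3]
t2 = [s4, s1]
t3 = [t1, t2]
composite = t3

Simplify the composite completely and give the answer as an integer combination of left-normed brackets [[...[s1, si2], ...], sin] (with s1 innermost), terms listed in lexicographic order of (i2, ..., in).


[[[s1, s4], s2], s3] - [[[s1, s4], s3], s2]

Left-normed coefficients sit on the s1-initial expansion words.
Composite bracket: [[s2, s3], [s4, s1]]
Expanding via [a, b] = ab - ba: 8 signed words (2^3 = 8).
Coefficients come from the s1-initial words:
  word s1s4s2s3 has sign +1, contributing +[[[s1, s4], s2], s3]
  word s1s4s3s2 has sign -1, contributing -[[[s1, s4], s3], s2]


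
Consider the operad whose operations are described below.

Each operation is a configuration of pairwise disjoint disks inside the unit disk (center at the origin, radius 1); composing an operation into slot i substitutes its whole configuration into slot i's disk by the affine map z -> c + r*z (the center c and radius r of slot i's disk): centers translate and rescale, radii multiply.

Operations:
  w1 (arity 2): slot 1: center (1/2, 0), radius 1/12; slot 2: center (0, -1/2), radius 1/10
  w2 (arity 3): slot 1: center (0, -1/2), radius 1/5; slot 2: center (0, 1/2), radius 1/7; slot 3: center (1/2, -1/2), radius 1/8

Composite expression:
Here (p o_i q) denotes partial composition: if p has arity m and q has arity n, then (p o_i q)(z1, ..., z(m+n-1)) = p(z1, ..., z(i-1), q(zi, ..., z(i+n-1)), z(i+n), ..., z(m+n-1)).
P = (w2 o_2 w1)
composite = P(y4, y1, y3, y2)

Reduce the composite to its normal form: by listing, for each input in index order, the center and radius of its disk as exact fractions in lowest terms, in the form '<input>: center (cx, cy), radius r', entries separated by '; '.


Affine substitution under w2: radii multiply and y-centers shift.
input y4: applying the 1 nested substitution gives center (0, -1/2), radius 1/5
input y1: applying the 2 nested substitutions gives center (1/14, 1/2), radius 1/84
input y3: applying the 2 nested substitutions gives center (0, 3/7), radius 1/70
input y2: applying the 1 nested substitution gives center (1/2, -1/2), radius 1/8

y1: center (1/14, 1/2), radius 1/84; y2: center (1/2, -1/2), radius 1/8; y3: center (0, 3/7), radius 1/70; y4: center (0, -1/2), radius 1/5


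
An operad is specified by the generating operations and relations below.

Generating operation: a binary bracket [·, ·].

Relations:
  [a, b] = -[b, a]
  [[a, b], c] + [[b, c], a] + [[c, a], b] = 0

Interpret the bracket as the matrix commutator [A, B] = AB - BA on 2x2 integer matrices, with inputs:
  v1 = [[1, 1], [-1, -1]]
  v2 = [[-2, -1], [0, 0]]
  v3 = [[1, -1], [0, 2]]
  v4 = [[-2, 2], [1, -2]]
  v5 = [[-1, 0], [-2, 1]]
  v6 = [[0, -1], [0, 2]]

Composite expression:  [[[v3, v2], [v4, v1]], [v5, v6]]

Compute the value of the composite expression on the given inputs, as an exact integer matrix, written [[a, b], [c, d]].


[[-24, -32], [16, 24]]

[v3, v2] = [[0, -1], [0, 0]]
[v4, v1] = [[-3, -4], [2, 3]]
[[v3, v2], [v4, v1]] = [[-2, -6], [0, 2]]
[v5, v6] = [[-2, 2], [4, 2]]
[[[v3, v2], [v4, v1]], [v5, v6]] = [[-24, -32], [16, 24]]


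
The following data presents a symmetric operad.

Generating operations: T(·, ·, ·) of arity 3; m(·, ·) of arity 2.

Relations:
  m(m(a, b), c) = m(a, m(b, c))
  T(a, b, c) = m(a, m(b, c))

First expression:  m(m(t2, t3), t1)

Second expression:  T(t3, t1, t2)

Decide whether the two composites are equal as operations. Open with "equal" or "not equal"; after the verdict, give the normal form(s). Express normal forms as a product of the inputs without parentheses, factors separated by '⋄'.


not equal — first t2 ⋄ t3 ⋄ t1, second t3 ⋄ t1 ⋄ t2


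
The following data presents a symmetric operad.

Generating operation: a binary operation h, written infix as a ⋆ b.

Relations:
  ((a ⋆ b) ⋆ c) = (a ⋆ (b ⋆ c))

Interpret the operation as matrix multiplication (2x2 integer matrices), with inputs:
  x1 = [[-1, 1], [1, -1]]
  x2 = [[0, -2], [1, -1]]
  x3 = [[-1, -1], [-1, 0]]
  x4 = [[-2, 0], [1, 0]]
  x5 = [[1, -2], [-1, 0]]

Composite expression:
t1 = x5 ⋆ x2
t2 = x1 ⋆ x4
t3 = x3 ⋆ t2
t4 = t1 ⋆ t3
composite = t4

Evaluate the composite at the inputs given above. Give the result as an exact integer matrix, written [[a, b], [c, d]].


[[0, 0], [-6, 0]]


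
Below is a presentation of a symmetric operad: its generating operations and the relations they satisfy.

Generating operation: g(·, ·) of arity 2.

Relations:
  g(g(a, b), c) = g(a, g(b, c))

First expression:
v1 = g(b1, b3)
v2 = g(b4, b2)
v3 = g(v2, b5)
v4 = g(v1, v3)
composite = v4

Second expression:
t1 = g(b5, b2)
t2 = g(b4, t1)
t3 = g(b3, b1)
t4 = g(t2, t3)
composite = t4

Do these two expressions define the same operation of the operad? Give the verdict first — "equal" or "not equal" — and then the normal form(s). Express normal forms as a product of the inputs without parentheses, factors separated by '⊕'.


not equal; the first gives b1 ⊕ b3 ⊕ b4 ⊕ b2 ⊕ b5 and the second b4 ⊕ b5 ⊕ b2 ⊕ b3 ⊕ b1

The first expression, normalized: b1 ⊕ b3 ⊕ b4 ⊕ b2 ⊕ b5
The second expression, normalized: b4 ⊕ b5 ⊕ b2 ⊕ b3 ⊕ b1
They disagree, so not equal.


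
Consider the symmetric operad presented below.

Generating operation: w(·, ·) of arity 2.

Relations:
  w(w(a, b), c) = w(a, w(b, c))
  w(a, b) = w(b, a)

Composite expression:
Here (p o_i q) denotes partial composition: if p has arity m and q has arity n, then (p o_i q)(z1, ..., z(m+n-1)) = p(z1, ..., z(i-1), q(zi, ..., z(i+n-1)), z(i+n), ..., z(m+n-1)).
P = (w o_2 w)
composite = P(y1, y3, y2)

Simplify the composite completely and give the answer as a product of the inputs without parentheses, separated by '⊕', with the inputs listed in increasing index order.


y1 ⊕ y2 ⊕ y3


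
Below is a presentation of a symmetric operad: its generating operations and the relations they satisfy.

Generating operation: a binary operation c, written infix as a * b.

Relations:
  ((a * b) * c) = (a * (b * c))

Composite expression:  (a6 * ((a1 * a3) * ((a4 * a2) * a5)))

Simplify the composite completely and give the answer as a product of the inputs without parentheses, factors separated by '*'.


Key point: c is associative — brackets drop, the a-order remains.
(a1 * a3) reduces to a1 * a3
(a4 * a2) reduces to a4 * a2
((a4 * a2) * a5) reduces to a4 * a2 * a5
((a1 * a3) * ((a4 * a2) * a5)) reduces to a1 * a3 * a4 * a2 * a5
(a6 * ((a1 * a3) * ((a4 * a2) * a5))) reduces to a6 * a1 * a3 * a4 * a2 * a5

a6 * a1 * a3 * a4 * a2 * a5


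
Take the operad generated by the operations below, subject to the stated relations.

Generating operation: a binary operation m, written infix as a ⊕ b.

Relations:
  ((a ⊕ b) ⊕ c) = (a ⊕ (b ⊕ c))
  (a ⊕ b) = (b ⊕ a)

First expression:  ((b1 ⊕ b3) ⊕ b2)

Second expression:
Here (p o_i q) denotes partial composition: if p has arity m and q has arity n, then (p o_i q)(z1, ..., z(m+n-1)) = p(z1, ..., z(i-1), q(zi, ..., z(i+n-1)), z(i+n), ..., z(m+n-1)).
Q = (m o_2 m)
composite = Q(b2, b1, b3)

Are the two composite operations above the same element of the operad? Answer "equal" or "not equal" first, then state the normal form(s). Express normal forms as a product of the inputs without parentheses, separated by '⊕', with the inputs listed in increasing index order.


The first expression reduces to b1 ⊕ b2 ⊕ b3
The second expression reduces to b1 ⊕ b2 ⊕ b3
Same normal form: equal.

equal; both compose to b1 ⊕ b2 ⊕ b3


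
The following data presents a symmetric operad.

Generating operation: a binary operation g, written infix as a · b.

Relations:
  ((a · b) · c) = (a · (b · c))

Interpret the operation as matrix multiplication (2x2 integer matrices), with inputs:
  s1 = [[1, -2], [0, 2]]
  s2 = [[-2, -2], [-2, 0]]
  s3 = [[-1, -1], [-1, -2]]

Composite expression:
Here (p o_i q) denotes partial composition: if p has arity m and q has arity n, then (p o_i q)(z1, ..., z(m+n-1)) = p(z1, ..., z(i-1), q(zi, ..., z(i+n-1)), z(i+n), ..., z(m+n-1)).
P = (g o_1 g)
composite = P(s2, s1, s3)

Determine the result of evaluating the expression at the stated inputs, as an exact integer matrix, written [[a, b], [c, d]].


[[2, 2], [-2, -6]]


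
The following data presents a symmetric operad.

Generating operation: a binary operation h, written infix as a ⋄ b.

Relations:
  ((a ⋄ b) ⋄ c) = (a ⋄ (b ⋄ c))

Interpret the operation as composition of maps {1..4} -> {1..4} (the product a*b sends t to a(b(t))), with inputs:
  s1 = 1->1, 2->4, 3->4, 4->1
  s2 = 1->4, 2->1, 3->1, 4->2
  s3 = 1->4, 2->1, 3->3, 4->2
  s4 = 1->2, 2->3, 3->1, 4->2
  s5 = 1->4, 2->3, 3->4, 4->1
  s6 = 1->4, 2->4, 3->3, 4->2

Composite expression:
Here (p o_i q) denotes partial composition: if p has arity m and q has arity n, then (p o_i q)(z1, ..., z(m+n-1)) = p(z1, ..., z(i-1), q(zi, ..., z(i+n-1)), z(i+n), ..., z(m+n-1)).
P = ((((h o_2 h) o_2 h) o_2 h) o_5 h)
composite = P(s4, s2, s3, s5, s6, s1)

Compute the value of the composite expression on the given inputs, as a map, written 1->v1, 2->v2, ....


1->3, 2->2, 3->2, 4->3

(s2 ⋄ s3) = 1->2, 2->4, 3->1, 4->1
((s2 ⋄ s3) ⋄ s5) = 1->1, 2->1, 3->1, 4->2
(s6 ⋄ s1) = 1->4, 2->2, 3->2, 4->4
(((s2 ⋄ s3) ⋄ s5) ⋄ (s6 ⋄ s1)) = 1->2, 2->1, 3->1, 4->2
(s4 ⋄ (((s2 ⋄ s3) ⋄ s5) ⋄ (s6 ⋄ s1))) = 1->3, 2->2, 3->2, 4->3


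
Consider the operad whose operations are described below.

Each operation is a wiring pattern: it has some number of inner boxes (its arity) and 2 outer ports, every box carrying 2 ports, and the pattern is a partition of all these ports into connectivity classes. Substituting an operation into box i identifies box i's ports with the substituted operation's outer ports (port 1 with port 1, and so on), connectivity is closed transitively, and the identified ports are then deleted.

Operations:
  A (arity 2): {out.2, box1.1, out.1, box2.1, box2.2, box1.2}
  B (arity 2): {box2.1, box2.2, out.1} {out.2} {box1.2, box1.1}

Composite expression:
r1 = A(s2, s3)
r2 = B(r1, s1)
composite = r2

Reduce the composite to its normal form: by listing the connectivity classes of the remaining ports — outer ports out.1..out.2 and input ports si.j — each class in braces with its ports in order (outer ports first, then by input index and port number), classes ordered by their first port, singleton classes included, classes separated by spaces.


{out.1, s1.1, s1.2} {out.2} {s2.1, s2.2, s3.1, s3.2}
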